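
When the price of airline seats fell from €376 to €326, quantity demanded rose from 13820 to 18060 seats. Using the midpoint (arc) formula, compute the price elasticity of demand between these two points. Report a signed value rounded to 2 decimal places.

-1.87

%ΔQ = (18060 − 13820) / [(13820 + 18060)/2] = 4240/15940 = 0.265997…
%ΔP = (326 − 376) / [(376 + 326)/2] = -50/351 = -0.142450…
Arc Ed = %ΔQ / %ΔP = (4240/15940) / (-50/351) = -1.8673…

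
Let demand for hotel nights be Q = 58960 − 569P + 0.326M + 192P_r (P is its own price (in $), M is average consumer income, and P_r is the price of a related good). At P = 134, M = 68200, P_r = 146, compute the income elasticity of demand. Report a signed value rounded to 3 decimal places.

0.674

At the given values, Q = 58960 − 569(134) + 0.326(68200) + 192(146) = 32979.2.
∂Q/∂M = 0.326.
E = (0.326) × (68200/32979.2) = 0.67415…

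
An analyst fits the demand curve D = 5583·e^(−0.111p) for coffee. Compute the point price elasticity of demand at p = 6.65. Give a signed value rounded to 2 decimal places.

-0.74

dD/dp = −0.111·D = -296.221. At p = 6.65, D = 2668.66.
Ed = (dD/dp)·(p/D) = (-296.221) × (6.65/2668.66) = -0.7381…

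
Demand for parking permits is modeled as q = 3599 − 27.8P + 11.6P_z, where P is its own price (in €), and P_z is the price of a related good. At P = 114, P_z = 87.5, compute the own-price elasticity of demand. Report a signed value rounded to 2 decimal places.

At the given values, q = 3599 − 27.8(114) + 11.6(87.5) = 1444.8.
∂q/∂P = −27.8.
E = (-27.8) × (114/1444.8) = -2.1935…

-2.19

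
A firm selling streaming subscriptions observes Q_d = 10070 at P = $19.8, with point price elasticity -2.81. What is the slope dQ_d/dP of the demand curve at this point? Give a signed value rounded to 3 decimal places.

-1429.126

Ed = (dQ_d/dP)·(P/Q_d) ⇒ dQ_d/dP = Ed·Q_d/P = (-2.81)·10070/19.8 = -1429.12626…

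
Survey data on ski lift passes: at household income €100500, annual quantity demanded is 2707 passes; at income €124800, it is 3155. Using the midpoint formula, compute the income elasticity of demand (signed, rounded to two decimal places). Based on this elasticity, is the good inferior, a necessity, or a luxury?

%ΔQ = (3155 − 2707)/[( 2707 + 3155)/2] = 448/2931 = 0.152848…
%ΔIncome = (124800 − 100500)/[( 100500 + 124800)/2] = 24300/112650 = 0.215712…
E_income = (448/2931) / (24300/112650) = 0.7085…
0 < E_income < 1 ⇒ normal good, necessity.

0.71; necessity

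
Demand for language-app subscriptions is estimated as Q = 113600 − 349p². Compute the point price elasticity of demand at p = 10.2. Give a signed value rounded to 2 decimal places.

-0.94

dQ/dp = −2·349·p = -7119.6. At p = 10.2, Q = 77290.04.
Ed = (dQ/dp)·(p/Q) = (-7119.6) × (10.2/77290.04) = -0.9395…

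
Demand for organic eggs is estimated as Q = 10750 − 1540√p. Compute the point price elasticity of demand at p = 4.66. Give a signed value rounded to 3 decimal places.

dQ/dp = −1540/(2√p) = -356.696. At p = 4.66, Q = 7425.6.
Ed = (dQ/dp)·(p/Q) = (-356.696) × (4.66/7425.6) = -0.22384…

-0.224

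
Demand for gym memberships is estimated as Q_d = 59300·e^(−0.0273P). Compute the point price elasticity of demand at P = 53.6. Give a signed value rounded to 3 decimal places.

dQ_d/dP = −0.0273·Q_d = -374.734. At P = 53.6, Q_d = 13726.5.
Ed = (dQ_d/dP)·(P/Q_d) = (-374.734) × (53.6/13726.5) = -1.46328

-1.463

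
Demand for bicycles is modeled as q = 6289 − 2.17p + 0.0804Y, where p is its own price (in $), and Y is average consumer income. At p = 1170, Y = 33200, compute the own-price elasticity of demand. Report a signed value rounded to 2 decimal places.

-0.40

At the given values, q = 6289 − 2.17(1170) + 0.0804(33200) = 6419.38.
∂q/∂p = −2.17.
E = (-2.17) × (1170/6419.38) = -0.3955…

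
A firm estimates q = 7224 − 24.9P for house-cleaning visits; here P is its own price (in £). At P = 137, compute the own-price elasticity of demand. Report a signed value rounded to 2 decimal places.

-0.89

At the given values, q = 7224 − 24.9(137) = 3812.7.
∂q/∂P = −24.9.
E = (-24.9) × (137/3812.7) = -0.8947…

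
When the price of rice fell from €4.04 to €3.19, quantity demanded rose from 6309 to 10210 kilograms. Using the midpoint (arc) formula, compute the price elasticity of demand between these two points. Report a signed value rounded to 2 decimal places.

%ΔQ = (10210 − 6309) / [(6309 + 10210)/2] = 3901/8259.5 = 0.472304…
%ΔP = (3.19 − 4.04) / [(4.04 + 3.19)/2] = -0.85/3.615 = -0.235131…
Arc Ed = %ΔQ / %ΔP = (3901/8259.5) / (-0.85/3.615) = -2.0086…

-2.01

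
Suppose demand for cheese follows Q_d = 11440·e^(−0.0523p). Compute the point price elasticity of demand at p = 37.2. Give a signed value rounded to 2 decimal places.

dQ_d/dp = −0.0523·Q_d = -85.5031. At p = 37.2, Q_d = 1634.86.
Ed = (dQ_d/dp)·(p/Q_d) = (-85.5031) × (37.2/1634.86) = -1.9455…

-1.95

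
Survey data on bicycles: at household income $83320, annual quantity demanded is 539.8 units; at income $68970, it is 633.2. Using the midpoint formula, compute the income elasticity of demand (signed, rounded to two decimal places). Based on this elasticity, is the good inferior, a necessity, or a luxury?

%ΔQ = (633.2 − 539.8)/[( 539.8 + 633.2)/2] = 93.4/586.5 = 0.159249…
%ΔIncome = (68970 − 83320)/[( 83320 + 68970)/2] = -14350/76145 = -0.188456…
E_income = (93.4/586.5) / (-14350/76145) = -0.8450…
E_income < 0 ⇒ inferior good.

-0.85; inferior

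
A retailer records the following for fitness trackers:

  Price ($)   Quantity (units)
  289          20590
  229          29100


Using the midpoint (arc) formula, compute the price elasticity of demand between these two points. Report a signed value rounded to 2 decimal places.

%ΔQ = (29100 − 20590) / [(20590 + 29100)/2] = 8510/24845 = 0.342523…
%ΔP = (229 − 289) / [(289 + 229)/2] = -60/259 = -0.231660…
Arc Ed = %ΔQ / %ΔP = (8510/24845) / (-60/259) = -1.4785…

-1.48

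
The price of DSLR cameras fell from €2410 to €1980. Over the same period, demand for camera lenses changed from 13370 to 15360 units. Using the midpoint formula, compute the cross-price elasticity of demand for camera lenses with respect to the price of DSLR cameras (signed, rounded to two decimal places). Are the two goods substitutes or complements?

-0.71; complements

%ΔQ_{camera lenses} = (15360 − 13370)/avg = 1990/14365 = 0.138531…
%ΔP_{DSLR cameras} = (1980 − 2410)/avg = -430/2195 = -0.195899…
E_cross = (1990/14365) / (-430/2195) = -0.7071…
E_cross < 0 ⇒ the goods are complements.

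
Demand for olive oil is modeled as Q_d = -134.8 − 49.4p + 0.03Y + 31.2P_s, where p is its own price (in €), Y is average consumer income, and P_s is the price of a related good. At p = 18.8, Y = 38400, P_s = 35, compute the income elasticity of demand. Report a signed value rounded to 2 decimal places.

0.98

At the given values, Q_d = -134.8 − 49.4(18.8) + 0.03(38400) + 31.2(35) = 1180.48.
∂Q_d/∂Y = 0.03.
E = (0.03) × (38400/1180.48) = 0.9758…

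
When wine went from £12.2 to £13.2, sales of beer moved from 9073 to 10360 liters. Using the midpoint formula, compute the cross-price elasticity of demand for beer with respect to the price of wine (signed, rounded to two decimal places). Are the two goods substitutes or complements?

%ΔQ_{beer} = (10360 − 9073)/avg = 1287/9716.5 = 0.132455…
%ΔP_{wine} = (13.2 − 12.2)/avg = 1/12.7 = 0.078740…
E_cross = (1287/9716.5) / (1/12.7) = 1.6821…
E_cross > 0 ⇒ the goods are substitutes.

1.68; substitutes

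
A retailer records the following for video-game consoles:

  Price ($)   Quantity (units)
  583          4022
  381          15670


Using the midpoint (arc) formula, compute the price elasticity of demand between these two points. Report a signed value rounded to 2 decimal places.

%ΔQ = (15670 − 4022) / [(4022 + 15670)/2] = 11648/9846 = 1.183018…
%ΔP = (381 − 583) / [(583 + 381)/2] = -202/482 = -0.419087…
Arc Ed = %ΔQ / %ΔP = (11648/9846) / (-202/482) = -2.8228…

-2.82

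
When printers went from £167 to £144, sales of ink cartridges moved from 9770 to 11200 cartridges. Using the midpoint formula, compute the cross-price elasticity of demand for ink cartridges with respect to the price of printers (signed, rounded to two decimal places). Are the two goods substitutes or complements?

-0.92; complements

%ΔQ_{ink cartridges} = (11200 − 9770)/avg = 1430/10485 = 0.136385…
%ΔP_{printers} = (144 − 167)/avg = -23/155.5 = -0.147909…
E_cross = (1430/10485) / (-23/155.5) = -0.9220…
E_cross < 0 ⇒ the goods are complements.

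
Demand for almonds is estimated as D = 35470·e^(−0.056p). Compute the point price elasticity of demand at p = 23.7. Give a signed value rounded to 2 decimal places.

dD/dp = −0.056·D = -526.809. At p = 23.7, D = 9407.31.
Ed = (dD/dp)·(p/D) = (-526.809) × (23.7/9407.31) = -1.3272

-1.33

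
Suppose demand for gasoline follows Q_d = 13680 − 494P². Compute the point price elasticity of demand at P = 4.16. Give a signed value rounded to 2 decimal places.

-3.33

dQ_d/dP = −2·494·P = -4110.08. At P = 4.16, Q_d = 5131.0336.
Ed = (dQ_d/dP)·(P/Q_d) = (-4110.08) × (4.16/5131.0336) = -3.3322…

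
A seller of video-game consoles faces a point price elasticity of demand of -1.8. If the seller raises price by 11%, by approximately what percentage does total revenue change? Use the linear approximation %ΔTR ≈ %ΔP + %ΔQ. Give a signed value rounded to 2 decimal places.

-8.80%

%ΔQ ≈ Ed × %ΔP = (-1.8) × (+11%) = -19.8000%
%ΔTR ≈ %ΔP + %ΔQ = (+11%) + (-19.8000%) = -8.8000%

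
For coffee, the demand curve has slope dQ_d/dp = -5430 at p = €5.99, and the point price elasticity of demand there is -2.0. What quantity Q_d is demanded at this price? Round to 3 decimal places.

16262.850

Ed = (dQ_d/dp)·(p/Q_d) ⇒ Q_d = (dQ_d/dp)·p/Ed = (-5430)·5.99/(-2.0) = 16262.85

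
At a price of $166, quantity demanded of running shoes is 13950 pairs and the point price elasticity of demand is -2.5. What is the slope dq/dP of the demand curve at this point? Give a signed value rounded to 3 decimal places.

Ed = (dq/dP)·(P/q) ⇒ dq/dP = Ed·q/P = (-2.5)·13950/166 = -210.09036…

-210.090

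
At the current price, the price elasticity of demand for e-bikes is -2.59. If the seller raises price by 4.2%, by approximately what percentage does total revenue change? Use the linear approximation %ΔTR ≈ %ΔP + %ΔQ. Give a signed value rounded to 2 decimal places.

%ΔQ ≈ Ed × %ΔP = (-2.59) × (+4.2%) = -10.8780%
%ΔTR ≈ %ΔP + %ΔQ = (+4.2%) + (-10.8780%) = -6.6780%

-6.68%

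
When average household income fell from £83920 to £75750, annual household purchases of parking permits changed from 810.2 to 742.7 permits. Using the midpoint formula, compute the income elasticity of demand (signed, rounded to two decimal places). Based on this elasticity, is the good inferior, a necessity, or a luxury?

0.85; necessity

%ΔQ = (742.7 − 810.2)/[( 810.2 + 742.7)/2] = -67.5/776.45 = -0.086934…
%ΔIncome = (75750 − 83920)/[( 83920 + 75750)/2] = -8170/79835 = -0.102336…
E_income = (-67.5/776.45) / (-8170/79835) = 0.8494…
0 < E_income < 1 ⇒ normal good, necessity.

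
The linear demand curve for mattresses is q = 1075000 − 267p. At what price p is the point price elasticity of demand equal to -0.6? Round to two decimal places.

Ed = −267p/(1075000 − 267p). Set this equal to -0.6:
267p = 0.6·(1075000 − 267p) ⇒ 267p(1 + 0.6) = 0.6·1075000
p = 0.6·1075000 / (267·1.6) = 1509.8314…

1509.83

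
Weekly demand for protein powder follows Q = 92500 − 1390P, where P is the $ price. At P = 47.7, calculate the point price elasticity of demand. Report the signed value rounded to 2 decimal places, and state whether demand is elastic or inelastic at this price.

-2.53; elastic

dQ/dP = −1390. At P = 47.7, Q = 92500 − 1390(47.7) = 26197.
Ed = (dQ/dP)·(P/Q) = −1390 × (47.7/26197) = -2.5309…
|Ed| = 2.53 > 1, so demand is elastic.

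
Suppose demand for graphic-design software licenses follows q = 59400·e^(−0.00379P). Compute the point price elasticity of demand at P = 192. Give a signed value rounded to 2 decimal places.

-0.73

dq/dP = −0.00379·q = -108.742. At P = 192, q = 28691.9.
Ed = (dq/dP)·(P/q) = (-108.742) × (192/28691.9) = -0.7276…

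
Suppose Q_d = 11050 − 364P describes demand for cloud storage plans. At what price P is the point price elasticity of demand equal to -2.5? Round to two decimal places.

21.68

Ed = −364P/(11050 − 364P). Set this equal to -2.5:
364P = 2.5·(11050 − 364P) ⇒ 364P(1 + 2.5) = 2.5·11050
P = 2.5·11050 / (364·3.5) = 21.6836…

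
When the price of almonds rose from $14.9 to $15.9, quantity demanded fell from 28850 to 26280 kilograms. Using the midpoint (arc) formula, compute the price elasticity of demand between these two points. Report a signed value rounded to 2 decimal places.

-1.44

%ΔQ = (26280 − 28850) / [(28850 + 26280)/2] = -2570/27565 = -0.093234…
%ΔP = (15.9 − 14.9) / [(14.9 + 15.9)/2] = 1/15.4 = 0.064935…
Arc Ed = %ΔQ / %ΔP = (-2570/27565) / (1/15.4) = -1.4358…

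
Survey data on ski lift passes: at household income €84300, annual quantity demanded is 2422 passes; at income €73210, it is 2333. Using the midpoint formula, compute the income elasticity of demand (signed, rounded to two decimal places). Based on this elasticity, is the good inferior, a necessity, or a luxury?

0.27; necessity

%ΔQ = (2333 − 2422)/[( 2422 + 2333)/2] = -89/2377.5 = -0.037434…
%ΔIncome = (73210 − 84300)/[( 84300 + 73210)/2] = -11090/78755 = -0.140816…
E_income = (-89/2377.5) / (-11090/78755) = 0.2658…
0 < E_income < 1 ⇒ normal good, necessity.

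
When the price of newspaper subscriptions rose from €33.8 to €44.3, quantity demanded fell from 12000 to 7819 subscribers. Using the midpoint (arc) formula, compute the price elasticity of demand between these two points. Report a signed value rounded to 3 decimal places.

-1.569

%ΔQ = (7819 − 12000) / [(12000 + 7819)/2] = -4181/9909.5 = -0.421918…
%ΔP = (44.3 − 33.8) / [(33.8 + 44.3)/2] = 10.5/39.05 = 0.268886…
Arc Ed = %ΔQ / %ΔP = (-4181/9909.5) / (10.5/39.05) = -1.56913…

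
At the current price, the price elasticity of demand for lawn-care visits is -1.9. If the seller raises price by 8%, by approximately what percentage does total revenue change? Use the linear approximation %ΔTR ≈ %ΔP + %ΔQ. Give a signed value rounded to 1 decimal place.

%ΔQ ≈ Ed × %ΔP = (-1.9) × (+8%) = -15.2000%
%ΔTR ≈ %ΔP + %ΔQ = (+8%) + (-15.2000%) = -7.2000%

-7.2%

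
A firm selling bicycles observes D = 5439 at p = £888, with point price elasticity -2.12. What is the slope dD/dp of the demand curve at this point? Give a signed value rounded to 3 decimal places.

Ed = (dD/dp)·(p/D) ⇒ dD/dp = Ed·D/p = (-2.12)·5439/888 = -12.985

-12.985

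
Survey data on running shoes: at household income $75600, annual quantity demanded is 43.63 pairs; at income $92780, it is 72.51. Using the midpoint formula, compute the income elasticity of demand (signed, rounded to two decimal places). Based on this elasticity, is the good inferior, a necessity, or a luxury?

2.44; luxury

%ΔQ = (72.51 − 43.63)/[( 43.63 + 72.51)/2] = 28.88/58.07 = 0.497330…
%ΔIncome = (92780 − 75600)/[( 75600 + 92780)/2] = 17180/84190 = 0.204062…
E_income = (28.88/58.07) / (17180/84190) = 2.4371…
E_income > 1 ⇒ normal good, luxury.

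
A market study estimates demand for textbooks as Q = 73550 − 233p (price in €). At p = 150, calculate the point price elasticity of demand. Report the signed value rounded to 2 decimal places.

dQ/dp = −233. At p = 150, Q = 73550 − 233(150) = 38600.
Ed = (dQ/dp)·(p/Q) = −233 × (150/38600) = -0.9054…

-0.91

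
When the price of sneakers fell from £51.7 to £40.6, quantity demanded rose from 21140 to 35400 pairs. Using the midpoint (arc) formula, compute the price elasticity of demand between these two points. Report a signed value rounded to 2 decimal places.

%ΔQ = (35400 − 21140) / [(21140 + 35400)/2] = 14260/28270 = 0.504421…
%ΔP = (40.6 − 51.7) / [(51.7 + 40.6)/2] = -11.1/46.15 = -0.240520…
Arc Ed = %ΔQ / %ΔP = (14260/28270) / (-11.1/46.15) = -2.0972…

-2.10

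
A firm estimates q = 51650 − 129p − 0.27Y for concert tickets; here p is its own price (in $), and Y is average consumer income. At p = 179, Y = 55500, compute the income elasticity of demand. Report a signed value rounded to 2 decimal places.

At the given values, q = 51650 − 129(179) − 0.27(55500) = 13574.
∂q/∂Y = -0.27.
E = (-0.27) × (55500/13574) = -1.1039…

-1.10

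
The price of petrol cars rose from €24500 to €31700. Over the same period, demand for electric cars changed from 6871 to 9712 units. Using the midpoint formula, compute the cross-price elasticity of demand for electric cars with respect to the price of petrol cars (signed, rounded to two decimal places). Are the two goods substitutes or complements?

1.34; substitutes

%ΔQ_{electric cars} = (9712 − 6871)/avg = 2841/8291.5 = 0.342640…
%ΔP_{petrol cars} = (31700 − 24500)/avg = 7200/28100 = 0.256227…
E_cross = (2841/8291.5) / (7200/28100) = 1.3372…
E_cross > 0 ⇒ the goods are substitutes.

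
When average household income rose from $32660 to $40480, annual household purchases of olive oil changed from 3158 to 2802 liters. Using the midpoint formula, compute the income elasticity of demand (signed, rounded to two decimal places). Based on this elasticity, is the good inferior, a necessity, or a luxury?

%ΔQ = (2802 − 3158)/[( 3158 + 2802)/2] = -356/2980 = -0.119463…
%ΔIncome = (40480 − 32660)/[( 32660 + 40480)/2] = 7820/36570 = 0.213836…
E_income = (-356/2980) / (7820/36570) = -0.5586…
E_income < 0 ⇒ inferior good.

-0.56; inferior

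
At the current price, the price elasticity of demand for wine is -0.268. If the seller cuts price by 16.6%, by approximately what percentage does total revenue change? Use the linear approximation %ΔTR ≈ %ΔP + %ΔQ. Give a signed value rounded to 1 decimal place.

%ΔQ ≈ Ed × %ΔP = (-0.268) × (-16.6%) = +4.4488%
%ΔTR ≈ %ΔP + %ΔQ = (-16.6%) + (+4.4488%) = -12.1512%

-12.2%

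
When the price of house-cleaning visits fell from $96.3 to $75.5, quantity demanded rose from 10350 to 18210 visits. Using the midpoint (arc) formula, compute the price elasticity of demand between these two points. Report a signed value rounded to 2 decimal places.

%ΔQ = (18210 − 10350) / [(10350 + 18210)/2] = 7860/14280 = 0.550420…
%ΔP = (75.5 − 96.3) / [(96.3 + 75.5)/2] = -20.8/85.9 = -0.242142…
Arc Ed = %ΔQ / %ΔP = (7860/14280) / (-20.8/85.9) = -2.2731…

-2.27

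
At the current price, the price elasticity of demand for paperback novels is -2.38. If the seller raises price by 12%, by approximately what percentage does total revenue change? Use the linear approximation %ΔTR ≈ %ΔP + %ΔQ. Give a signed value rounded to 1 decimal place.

%ΔQ ≈ Ed × %ΔP = (-2.38) × (+12%) = -28.5600%
%ΔTR ≈ %ΔP + %ΔQ = (+12%) + (-28.5600%) = -16.5600%

-16.6%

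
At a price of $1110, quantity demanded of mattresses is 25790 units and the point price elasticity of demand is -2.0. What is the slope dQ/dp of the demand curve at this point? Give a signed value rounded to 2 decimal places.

-46.47

Ed = (dQ/dp)·(p/Q) ⇒ dQ/dp = Ed·Q/p = (-2.0)·25790/1110 = -46.4684…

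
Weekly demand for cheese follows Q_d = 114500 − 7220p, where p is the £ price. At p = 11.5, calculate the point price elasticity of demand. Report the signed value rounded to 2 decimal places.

-2.64

dQ_d/dp = −7220. At p = 11.5, Q_d = 114500 − 7220(11.5) = 31470.
Ed = (dQ_d/dp)·(p/Q_d) = −7220 × (11.5/31470) = -2.6383…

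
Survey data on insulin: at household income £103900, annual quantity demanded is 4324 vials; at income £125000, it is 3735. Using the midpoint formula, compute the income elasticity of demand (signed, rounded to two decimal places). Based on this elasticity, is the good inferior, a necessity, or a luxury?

-0.79; inferior

%ΔQ = (3735 − 4324)/[( 4324 + 3735)/2] = -589/4029.5 = -0.146171…
%ΔIncome = (125000 − 103900)/[( 103900 + 125000)/2] = 21100/114450 = 0.184359…
E_income = (-589/4029.5) / (21100/114450) = -0.7928…
E_income < 0 ⇒ inferior good.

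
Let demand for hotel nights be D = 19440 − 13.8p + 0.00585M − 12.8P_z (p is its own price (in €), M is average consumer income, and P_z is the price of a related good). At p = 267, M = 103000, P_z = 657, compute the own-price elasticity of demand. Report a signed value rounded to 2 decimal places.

At the given values, D = 19440 − 13.8(267) + 0.00585(103000) − 12.8(657) = 7948.35.
∂D/∂p = −13.8.
E = (-13.8) × (267/7948.35) = -0.4635…

-0.46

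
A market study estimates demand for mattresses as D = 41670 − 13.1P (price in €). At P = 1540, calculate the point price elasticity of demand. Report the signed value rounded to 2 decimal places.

-0.94

dD/dP = −13.1. At P = 1540, D = 41670 − 13.1(1540) = 21496.
Ed = (dD/dP)·(P/D) = −13.1 × (1540/21496) = -0.9385…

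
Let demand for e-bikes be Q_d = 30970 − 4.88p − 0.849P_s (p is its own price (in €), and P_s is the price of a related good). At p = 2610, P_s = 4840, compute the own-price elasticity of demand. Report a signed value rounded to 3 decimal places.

-0.902

At the given values, Q_d = 30970 − 4.88(2610) − 0.849(4840) = 14124.04.
∂Q_d/∂p = −4.88.
E = (-4.88) × (2610/14124.04) = -0.90178…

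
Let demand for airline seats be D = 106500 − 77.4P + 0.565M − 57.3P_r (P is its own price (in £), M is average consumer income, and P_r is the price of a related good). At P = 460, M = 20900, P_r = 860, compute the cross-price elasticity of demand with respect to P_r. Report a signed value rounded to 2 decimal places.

At the given values, D = 106500 − 77.4(460) + 0.565(20900) − 57.3(860) = 33426.5.
∂D/∂P_r = -57.3.
E = (-57.3) × (860/33426.5) = -1.4742…

-1.47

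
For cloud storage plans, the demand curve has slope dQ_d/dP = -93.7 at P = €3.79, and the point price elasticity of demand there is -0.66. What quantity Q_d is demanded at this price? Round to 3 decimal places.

538.065

Ed = (dQ_d/dP)·(P/Q_d) ⇒ Q_d = (dQ_d/dP)·P/Ed = (-93.7)·3.79/(-0.66) = 538.06515…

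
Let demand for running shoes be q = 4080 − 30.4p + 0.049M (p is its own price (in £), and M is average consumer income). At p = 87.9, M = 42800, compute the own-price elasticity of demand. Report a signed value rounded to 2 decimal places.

-0.76

At the given values, q = 4080 − 30.4(87.9) + 0.049(42800) = 3505.04.
∂q/∂p = −30.4.
E = (-30.4) × (87.9/3505.04) = -0.7623…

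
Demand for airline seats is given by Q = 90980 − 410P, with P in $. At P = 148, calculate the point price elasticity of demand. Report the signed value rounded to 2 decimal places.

dQ/dP = −410. At P = 148, Q = 90980 − 410(148) = 30300.
Ed = (dQ/dP)·(P/Q) = −410 × (148/30300) = -2.0026…

-2.00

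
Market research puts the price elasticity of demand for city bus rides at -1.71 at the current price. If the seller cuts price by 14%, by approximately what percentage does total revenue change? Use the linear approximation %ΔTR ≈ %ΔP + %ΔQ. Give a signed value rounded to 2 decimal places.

%ΔQ ≈ Ed × %ΔP = (-1.71) × (-14%) = +23.9400%
%ΔTR ≈ %ΔP + %ΔQ = (-14%) + (+23.9400%) = +9.9400%

+9.94%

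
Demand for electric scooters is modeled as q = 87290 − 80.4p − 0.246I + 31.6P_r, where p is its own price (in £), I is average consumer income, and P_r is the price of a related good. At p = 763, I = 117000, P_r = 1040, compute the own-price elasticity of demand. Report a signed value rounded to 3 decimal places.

At the given values, q = 87290 − 80.4(763) − 0.246(117000) + 31.6(1040) = 30026.8.
∂q/∂p = −80.4.
E = (-80.4) × (763/30026.8) = -2.04301…

-2.043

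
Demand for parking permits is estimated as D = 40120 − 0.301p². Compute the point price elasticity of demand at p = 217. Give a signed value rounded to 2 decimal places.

dD/dp = −2·0.301·p = -130.634. At p = 217, D = 25946.211.
Ed = (dD/dp)·(p/D) = (-130.634) × (217/25946.211) = -1.0925…

-1.09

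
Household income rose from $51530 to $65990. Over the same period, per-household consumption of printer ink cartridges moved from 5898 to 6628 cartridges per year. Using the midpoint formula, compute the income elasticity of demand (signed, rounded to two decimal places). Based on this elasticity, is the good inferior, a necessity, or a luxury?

0.47; necessity

%ΔQ = (6628 − 5898)/[( 5898 + 6628)/2] = 730/6263 = 0.116557…
%ΔIncome = (65990 − 51530)/[( 51530 + 65990)/2] = 14460/58760 = 0.246085…
E_income = (730/6263) / (14460/58760) = 0.4736…
0 < E_income < 1 ⇒ normal good, necessity.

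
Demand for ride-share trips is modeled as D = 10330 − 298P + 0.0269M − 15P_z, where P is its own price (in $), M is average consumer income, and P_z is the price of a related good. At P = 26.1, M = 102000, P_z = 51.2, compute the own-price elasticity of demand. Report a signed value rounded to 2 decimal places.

At the given values, D = 10330 − 298(26.1) + 0.0269(102000) − 15(51.2) = 4528.
∂D/∂P = −298.
E = (-298) × (26.1/4528) = -1.7177…

-1.72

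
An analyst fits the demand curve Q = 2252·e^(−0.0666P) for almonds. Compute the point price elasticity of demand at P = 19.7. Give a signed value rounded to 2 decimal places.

-1.31

dQ/dP = −0.0666·Q = -40.3868. At P = 19.7, Q = 606.409.
Ed = (dQ/dP)·(P/Q) = (-40.3868) × (19.7/606.409) = -1.3120…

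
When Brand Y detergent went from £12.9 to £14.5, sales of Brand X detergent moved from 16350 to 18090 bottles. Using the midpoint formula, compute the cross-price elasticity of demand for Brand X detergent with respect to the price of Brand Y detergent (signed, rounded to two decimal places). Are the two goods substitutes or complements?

0.87; substitutes

%ΔQ_{Brand X detergent} = (18090 − 16350)/avg = 1740/17220 = 0.101045…
%ΔP_{Brand Y detergent} = (14.5 − 12.9)/avg = 1.6/13.7 = 0.116788…
E_cross = (1740/17220) / (1.6/13.7) = 0.8652…
E_cross > 0 ⇒ the goods are substitutes.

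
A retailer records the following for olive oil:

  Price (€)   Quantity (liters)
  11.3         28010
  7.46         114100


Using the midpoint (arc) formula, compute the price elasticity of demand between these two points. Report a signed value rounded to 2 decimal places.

-2.96

%ΔQ = (114100 − 28010) / [(28010 + 114100)/2] = 86090/71055 = 1.211596…
%ΔP = (7.46 − 11.3) / [(11.3 + 7.46)/2] = -3.84/9.38 = -0.409381…
Arc Ed = %ΔQ / %ΔP = (86090/71055) / (-3.84/9.38) = -2.9595…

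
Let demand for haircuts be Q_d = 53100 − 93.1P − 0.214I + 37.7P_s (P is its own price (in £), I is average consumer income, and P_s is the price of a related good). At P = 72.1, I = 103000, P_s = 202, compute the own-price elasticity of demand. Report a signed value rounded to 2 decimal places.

At the given values, Q_d = 53100 − 93.1(72.1) − 0.214(103000) + 37.7(202) = 31960.89.
∂Q_d/∂P = −93.1.
E = (-93.1) × (72.1/31960.89) = -0.2100…

-0.21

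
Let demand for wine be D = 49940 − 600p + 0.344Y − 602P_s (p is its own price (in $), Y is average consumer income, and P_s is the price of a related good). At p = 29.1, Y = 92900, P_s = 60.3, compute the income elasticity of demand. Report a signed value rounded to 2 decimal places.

At the given values, D = 49940 − 600(29.1) + 0.344(92900) − 602(60.3) = 28137.
∂D/∂Y = 0.344.
E = (0.344) × (92900/28137) = 1.1357…

1.14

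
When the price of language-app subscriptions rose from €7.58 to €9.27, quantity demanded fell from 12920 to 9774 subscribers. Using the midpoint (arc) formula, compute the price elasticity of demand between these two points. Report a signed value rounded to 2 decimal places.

%ΔQ = (9774 − 12920) / [(12920 + 9774)/2] = -3146/11347 = -0.277253…
%ΔP = (9.27 − 7.58) / [(7.58 + 9.27)/2] = 1.69/8.425 = 0.200593…
Arc Ed = %ΔQ / %ΔP = (-3146/11347) / (1.69/8.425) = -1.3821…

-1.38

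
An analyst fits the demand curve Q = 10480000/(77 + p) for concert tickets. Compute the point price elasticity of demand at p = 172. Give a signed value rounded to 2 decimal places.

-0.69

dQ/dp = −10480000/(77 + p)² = -169.03. At p = 172, Q = 42088.4.
Ed = (dQ/dp)·(p/Q) = (-169.03) × (172/42088.4) = -0.6907…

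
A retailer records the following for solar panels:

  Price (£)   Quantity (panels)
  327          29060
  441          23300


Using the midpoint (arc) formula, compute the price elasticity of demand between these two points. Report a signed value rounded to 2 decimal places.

%ΔQ = (23300 − 29060) / [(29060 + 23300)/2] = -5760/26180 = -0.220015…
%ΔP = (441 − 327) / [(327 + 441)/2] = 114/384 = 0.296875
Arc Ed = %ΔQ / %ΔP = (-5760/26180) / (114/384) = -0.7411…

-0.74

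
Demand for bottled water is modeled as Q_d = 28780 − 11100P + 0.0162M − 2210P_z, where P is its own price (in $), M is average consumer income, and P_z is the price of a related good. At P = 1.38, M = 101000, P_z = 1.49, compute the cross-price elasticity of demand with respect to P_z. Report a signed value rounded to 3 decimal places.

-0.279

At the given values, Q_d = 28780 − 11100(1.38) + 0.0162(101000) − 2210(1.49) = 11805.3.
∂Q_d/∂P_z = -2210.
E = (-2210) × (1.49/11805.3) = -0.27893…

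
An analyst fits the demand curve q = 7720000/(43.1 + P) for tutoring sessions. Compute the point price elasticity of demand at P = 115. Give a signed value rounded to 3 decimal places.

dq/dP = −7720000/(43.1 + P)² = -308.854. At P = 115, q = 48829.9.
Ed = (dq/dP)·(P/q) = (-308.854) × (115/48829.9) = -0.72738…

-0.727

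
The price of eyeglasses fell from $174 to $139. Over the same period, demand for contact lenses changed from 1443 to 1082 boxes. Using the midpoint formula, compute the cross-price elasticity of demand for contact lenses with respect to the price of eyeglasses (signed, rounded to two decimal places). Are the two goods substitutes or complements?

%ΔQ_{contact lenses} = (1082 − 1443)/avg = -361/1262.5 = -0.285940…
%ΔP_{eyeglasses} = (139 − 174)/avg = -35/156.5 = -0.223642…
E_cross = (-361/1262.5) / (-35/156.5) = 1.2785…
E_cross > 0 ⇒ the goods are substitutes.

1.28; substitutes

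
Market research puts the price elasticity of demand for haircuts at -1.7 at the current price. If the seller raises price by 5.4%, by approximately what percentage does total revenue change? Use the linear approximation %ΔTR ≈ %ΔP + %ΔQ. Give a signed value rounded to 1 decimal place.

-3.8%

%ΔQ ≈ Ed × %ΔP = (-1.7) × (+5.4%) = -9.1800%
%ΔTR ≈ %ΔP + %ΔQ = (+5.4%) + (-9.1800%) = -3.7800%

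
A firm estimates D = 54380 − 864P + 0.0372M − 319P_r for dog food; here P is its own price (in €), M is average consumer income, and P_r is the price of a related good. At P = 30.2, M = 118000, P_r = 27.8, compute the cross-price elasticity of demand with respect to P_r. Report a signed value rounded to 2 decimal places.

-0.37

At the given values, D = 54380 − 864(30.2) + 0.0372(118000) − 319(27.8) = 23808.6.
∂D/∂P_r = -319.
E = (-319) × (27.8/23808.6) = -0.3724…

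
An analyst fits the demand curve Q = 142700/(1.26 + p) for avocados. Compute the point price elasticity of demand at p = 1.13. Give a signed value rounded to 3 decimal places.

-0.473

dQ/dp = −142700/(1.26 + p)² = -24982.1. At p = 1.13, Q = 59707.1.
Ed = (dQ/dp)·(p/Q) = (-24982.1) × (1.13/59707.1) = -0.47280…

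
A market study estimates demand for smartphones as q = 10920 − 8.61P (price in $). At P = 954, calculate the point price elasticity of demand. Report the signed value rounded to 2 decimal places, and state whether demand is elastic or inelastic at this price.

dq/dP = −8.61. At P = 954, q = 10920 − 8.61(954) = 2706.06.
Ed = (dq/dP)·(P/q) = −8.61 × (954/2706.06) = -3.0353…
|Ed| = 3.04 > 1, so demand is elastic.

-3.04; elastic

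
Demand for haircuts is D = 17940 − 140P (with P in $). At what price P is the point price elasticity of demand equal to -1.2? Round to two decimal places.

69.90

Ed = −140P/(17940 − 140P). Set this equal to -1.2:
140P = 1.2·(17940 − 140P) ⇒ 140P(1 + 1.2) = 1.2·17940
P = 1.2·17940 / (140·2.2) = 69.8961…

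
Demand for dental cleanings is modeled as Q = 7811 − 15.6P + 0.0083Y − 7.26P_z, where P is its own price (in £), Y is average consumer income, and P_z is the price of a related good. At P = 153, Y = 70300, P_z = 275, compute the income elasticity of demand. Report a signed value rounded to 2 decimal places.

0.15

At the given values, Q = 7811 − 15.6(153) + 0.0083(70300) − 7.26(275) = 4011.19.
∂Q/∂Y = 0.0083.
E = (0.0083) × (70300/4011.19) = 0.1454…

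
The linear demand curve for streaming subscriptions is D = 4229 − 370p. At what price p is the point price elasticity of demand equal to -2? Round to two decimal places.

Ed = −370p/(4229 − 370p). Set this equal to -2:
370p = 2·(4229 − 370p) ⇒ 370p(1 + 2) = 2·4229
p = 2·4229 / (370·3) = 7.6198…

7.62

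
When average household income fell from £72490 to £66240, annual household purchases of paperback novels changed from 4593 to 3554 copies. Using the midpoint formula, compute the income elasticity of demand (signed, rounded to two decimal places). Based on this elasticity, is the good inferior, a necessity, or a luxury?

%ΔQ = (3554 − 4593)/[( 4593 + 3554)/2] = -1039/4073.5 = -0.255063…
%ΔIncome = (66240 − 72490)/[( 72490 + 66240)/2] = -6250/69365 = -0.090103…
E_income = (-1039/4073.5) / (-6250/69365) = 2.8307…
E_income > 1 ⇒ normal good, luxury.

2.83; luxury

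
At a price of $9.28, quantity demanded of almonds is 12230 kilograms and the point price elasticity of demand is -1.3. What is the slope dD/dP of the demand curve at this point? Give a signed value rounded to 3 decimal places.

-1713.254

Ed = (dD/dP)·(P/D) ⇒ dD/dP = Ed·D/P = (-1.3)·12230/9.28 = -1713.25431…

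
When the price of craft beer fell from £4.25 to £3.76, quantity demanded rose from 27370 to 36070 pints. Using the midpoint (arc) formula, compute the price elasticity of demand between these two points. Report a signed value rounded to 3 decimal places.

%ΔQ = (36070 − 27370) / [(27370 + 36070)/2] = 8700/31720 = 0.274274…
%ΔP = (3.76 − 4.25) / [(4.25 + 3.76)/2] = -0.49/4.005 = -0.122347…
Arc Ed = %ΔQ / %ΔP = (8700/31720) / (-0.49/4.005) = -2.24177…

-2.242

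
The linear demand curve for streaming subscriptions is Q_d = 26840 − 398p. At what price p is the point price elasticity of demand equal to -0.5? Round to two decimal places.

Ed = −398p/(26840 − 398p). Set this equal to -0.5:
398p = 0.5·(26840 − 398p) ⇒ 398p(1 + 0.5) = 0.5·26840
p = 0.5·26840 / (398·1.5) = 22.4790…

22.48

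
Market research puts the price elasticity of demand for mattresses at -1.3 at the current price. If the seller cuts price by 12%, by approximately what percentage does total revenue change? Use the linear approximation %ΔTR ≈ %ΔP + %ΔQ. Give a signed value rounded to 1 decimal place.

+3.6%

%ΔQ ≈ Ed × %ΔP = (-1.3) × (-12%) = +15.6000%
%ΔTR ≈ %ΔP + %ΔQ = (-12%) + (+15.6000%) = +3.6000%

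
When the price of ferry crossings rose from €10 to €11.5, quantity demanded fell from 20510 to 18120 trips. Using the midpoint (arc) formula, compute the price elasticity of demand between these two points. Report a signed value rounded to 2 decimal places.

%ΔQ = (18120 − 20510) / [(20510 + 18120)/2] = -2390/19315 = -0.123738…
%ΔP = (11.5 − 10) / [(10 + 11.5)/2] = 1.5/10.75 = 0.139534…
Arc Ed = %ΔQ / %ΔP = (-2390/19315) / (1.5/10.75) = -0.8867…

-0.89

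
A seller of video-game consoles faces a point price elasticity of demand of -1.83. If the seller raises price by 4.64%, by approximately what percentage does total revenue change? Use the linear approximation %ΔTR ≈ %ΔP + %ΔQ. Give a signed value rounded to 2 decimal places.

-3.85%

%ΔQ ≈ Ed × %ΔP = (-1.83) × (+4.64%) = -8.4912%
%ΔTR ≈ %ΔP + %ΔQ = (+4.64%) + (-8.4912%) = -3.8512%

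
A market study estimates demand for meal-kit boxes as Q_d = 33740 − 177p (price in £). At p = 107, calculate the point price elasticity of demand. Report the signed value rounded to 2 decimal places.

-1.28

dQ_d/dp = −177. At p = 107, Q_d = 33740 − 177(107) = 14801.
Ed = (dQ_d/dp)·(p/Q_d) = −177 × (107/14801) = -1.2795…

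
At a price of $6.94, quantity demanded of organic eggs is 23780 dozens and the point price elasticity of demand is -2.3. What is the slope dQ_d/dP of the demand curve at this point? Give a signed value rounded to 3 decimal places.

Ed = (dQ_d/dP)·(P/Q_d) ⇒ dQ_d/dP = Ed·Q_d/P = (-2.3)·23780/6.94 = -7880.97982…

-7880.980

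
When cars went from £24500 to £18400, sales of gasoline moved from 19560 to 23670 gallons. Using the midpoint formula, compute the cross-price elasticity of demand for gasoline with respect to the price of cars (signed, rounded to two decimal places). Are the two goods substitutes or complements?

%ΔQ_{gasoline} = (23670 − 19560)/avg = 4110/21615 = 0.190145…
%ΔP_{cars} = (18400 − 24500)/avg = -6100/21450 = -0.284382…
E_cross = (4110/21615) / (-6100/21450) = -0.6686…
E_cross < 0 ⇒ the goods are complements.

-0.67; complements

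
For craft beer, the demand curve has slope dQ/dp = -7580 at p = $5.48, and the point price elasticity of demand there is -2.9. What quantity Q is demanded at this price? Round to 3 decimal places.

Ed = (dQ/dp)·(p/Q) ⇒ Q = (dQ/dp)·p/Ed = (-7580)·5.48/(-2.9) = 14323.58620…

14323.586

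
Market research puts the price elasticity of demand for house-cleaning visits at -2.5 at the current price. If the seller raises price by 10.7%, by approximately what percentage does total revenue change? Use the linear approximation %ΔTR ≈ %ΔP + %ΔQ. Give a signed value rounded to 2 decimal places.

-16.05%

%ΔQ ≈ Ed × %ΔP = (-2.5) × (+10.7%) = -26.7500%
%ΔTR ≈ %ΔP + %ΔQ = (+10.7%) + (-26.7500%) = -16.0500%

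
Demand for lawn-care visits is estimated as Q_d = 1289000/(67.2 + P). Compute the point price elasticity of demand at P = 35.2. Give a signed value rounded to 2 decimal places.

dQ_d/dP = −1289000/(67.2 + P)² = -122.929. At P = 35.2, Q_d = 12587.9.
Ed = (dQ_d/dP)·(P/Q_d) = (-122.929) × (35.2/12587.9) = -0.3437…

-0.34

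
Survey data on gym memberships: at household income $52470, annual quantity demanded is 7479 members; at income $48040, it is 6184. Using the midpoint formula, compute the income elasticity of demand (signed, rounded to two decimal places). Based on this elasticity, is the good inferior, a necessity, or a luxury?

2.15; luxury

%ΔQ = (6184 − 7479)/[( 7479 + 6184)/2] = -1295/6831.5 = -0.189563…
%ΔIncome = (48040 − 52470)/[( 52470 + 48040)/2] = -4430/50255 = -0.088150…
E_income = (-1295/6831.5) / (-4430/50255) = 2.1504…
E_income > 1 ⇒ normal good, luxury.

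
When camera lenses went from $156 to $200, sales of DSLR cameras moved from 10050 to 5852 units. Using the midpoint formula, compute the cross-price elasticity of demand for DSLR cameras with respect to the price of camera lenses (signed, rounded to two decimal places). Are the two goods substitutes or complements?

-2.14; complements

%ΔQ_{DSLR cameras} = (5852 − 10050)/avg = -4198/7951 = -0.527983…
%ΔP_{camera lenses} = (200 − 156)/avg = 44/178 = 0.247191…
E_cross = (-4198/7951) / (44/178) = -2.1359…
E_cross < 0 ⇒ the goods are complements.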